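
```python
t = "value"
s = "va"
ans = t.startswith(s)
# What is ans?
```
Trace:
  t='value'
  t='value', s='va'
  t='value', s='va', ans=True

Final answer: True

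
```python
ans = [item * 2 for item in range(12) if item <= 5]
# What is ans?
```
Trace:
  item=0
  item=1
  item=2
  item=3
  item=4
  item=5
  item=6
  item=7
  item=8
  item=9
  item=10
  item=11
  ans=[0, 2, 4, 6, 8, 10]

Final answer: [0, 2, 4, 6, 8, 10]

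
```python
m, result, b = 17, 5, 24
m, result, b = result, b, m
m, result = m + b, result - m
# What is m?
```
Trace:
  m=17, result=5, b=24
  m=5, result=24, b=17
  m=22, result=19, b=17

Final answer: 22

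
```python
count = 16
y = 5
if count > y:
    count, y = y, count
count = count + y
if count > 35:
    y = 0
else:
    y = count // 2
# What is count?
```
Trace:
  count=16
  count=16, y=5
  count=5, y=16
  count=21, y=16
  count=21, y=10

Final answer: 21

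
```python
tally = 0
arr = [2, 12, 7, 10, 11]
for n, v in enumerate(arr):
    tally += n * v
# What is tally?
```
Trace:
  tally=0
  tally=0, n=0, v=2
  tally=12, n=1, v=12
  tally=26, n=2, v=7
  tally=56, n=3, v=10
  tally=100, n=4, v=11

Final answer: 100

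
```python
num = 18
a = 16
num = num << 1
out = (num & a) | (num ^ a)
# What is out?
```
Trace:
  num=18
  num=18, a=16
  num=36, a=16
  num=36, a=16, out=52

Final answer: 52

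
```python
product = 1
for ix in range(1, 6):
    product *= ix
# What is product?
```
Trace:
  product=1
  product=1, ix=1
  product=2, ix=2
  product=6, ix=3
  product=24, ix=4
  product=120, ix=5

Final answer: 120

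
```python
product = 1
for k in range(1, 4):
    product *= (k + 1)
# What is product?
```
Trace:
  product=1
  product=2, k=1
  product=6, k=2
  product=24, k=3

Final answer: 24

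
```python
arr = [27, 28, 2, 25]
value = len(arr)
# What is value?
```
Trace:
  arr=[27, 28, 2, 25]
  arr=[27, 28, 2, 25], value=4

Final answer: 4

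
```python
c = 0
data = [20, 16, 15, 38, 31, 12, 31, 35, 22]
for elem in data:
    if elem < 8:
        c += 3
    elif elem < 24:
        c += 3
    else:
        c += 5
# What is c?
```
Trace:
  c=0
  c=3, elem=20
  c=6, elem=16
  c=9, elem=15
  c=14, elem=38
  c=19, elem=31
  c=22, elem=12
  c=27, elem=31
  c=32, elem=35
  c=35, elem=22

Final answer: 35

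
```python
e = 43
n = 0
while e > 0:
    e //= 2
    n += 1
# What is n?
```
Trace:
  e=43
  e=43, n=0
  e=21, n=1
  e=10, n=2
  e=5, n=3
  e=2, n=4
  e=1, n=5
  e=0, n=6

Final answer: 6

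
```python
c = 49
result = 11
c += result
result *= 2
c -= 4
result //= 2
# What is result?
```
Trace:
  c=49
  c=49, result=11
  c=60, result=11
  c=60, result=22
  c=56, result=22
  c=56, result=11

Final answer: 11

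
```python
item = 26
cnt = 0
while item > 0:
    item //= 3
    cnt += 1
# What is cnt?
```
Trace:
  item=26
  item=26, cnt=0
  item=8, cnt=1
  item=2, cnt=2
  item=0, cnt=3

Final answer: 3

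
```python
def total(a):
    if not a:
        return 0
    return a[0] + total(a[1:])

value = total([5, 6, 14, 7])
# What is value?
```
Call trace:
total(a=[5, 6, 14, 7])
  total(a=[6, 14, 7])
    total(a=[14, 7])
      total(a=[7])
        total(a=[])
        -> return 0
      -> return 7
    -> return 21
  -> return 27
-> return 32

Final answer: 32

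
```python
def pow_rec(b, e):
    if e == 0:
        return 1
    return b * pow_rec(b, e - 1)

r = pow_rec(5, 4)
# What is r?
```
Call trace:
pow_rec(b=5, e=4)
  pow_rec(b=5, e=3)
    pow_rec(b=5, e=2)
      pow_rec(b=5, e=1)
        pow_rec(b=5, e=0)
        -> return 1
      -> return 5
    -> return 25
  -> return 125
-> return 625

Final answer: 625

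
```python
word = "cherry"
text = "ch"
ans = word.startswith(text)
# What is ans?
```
Trace:
  word='cherry'
  word='cherry', text='ch'
  word='cherry', text='ch', ans=True

Final answer: True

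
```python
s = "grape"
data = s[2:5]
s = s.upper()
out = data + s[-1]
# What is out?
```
Trace:
  s='grape'
  s='grape', data='ape'
  s='GRAPE', data='ape'
  s='GRAPE', data='ape', out='apeE'

Final answer: 'apeE'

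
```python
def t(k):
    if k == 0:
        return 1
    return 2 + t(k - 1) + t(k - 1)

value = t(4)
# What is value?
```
Call trace (a repeated sub-call is expanded the first time; later identical calls just restate its return value):
t(k=4)
  t(k=3)
    t(k=2)
      t(k=1)
        t(k=0)
        -> return 1
        t(k=0)
        -> return 1
      -> return 4
      t(k=1) -> return 4  (same call as traced above)
    -> return 10
    t(k=2) -> return 10  (same call as traced above)
  -> return 22
  t(k=3) -> return 22  (same call as traced above)
-> return 46

Final answer: 46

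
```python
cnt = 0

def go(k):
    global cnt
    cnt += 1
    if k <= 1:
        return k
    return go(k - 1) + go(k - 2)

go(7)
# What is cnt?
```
Call trace (a repeated sub-call is expanded the first time; later identical calls just restate its return value):
go(k=7)
  go(k=6)
    go(k=5)
      go(k=4)
        go(k=3)
          go(k=2)
            go(k=1)
            -> return 1
            go(k=0)
            -> return 0
          -> return 1
          go(k=1)
          -> return 1
        -> return 2
        go(k=2) -> return 1  (same call as traced above)
      -> return 3
      go(k=3) -> return 2  (same call as traced above)
    -> return 5
    go(k=4) -> return 3  (same call as traced above)
  -> return 8
  go(k=5) -> return 5  (same call as traced above)
-> return 13

cnt is incremented once per call, so count the calls in each subtree. Let C(k) = number of calls made by go(k).
C(0) = C(1) = 1 (base case, no recursion); C(k) = 1 + C(k - 1) + C(k - 2) otherwise.
C(2) = 1 + C(1) + C(0) = 1 + 1 + 1 = 3
C(3) = 1 + C(2) + C(1) = 1 + 3 + 1 = 5
C(4) = 1 + C(3) + C(2) = 1 + 5 + 3 = 9
C(5) = 1 + C(4) + C(3) = 1 + 9 + 5 = 15
C(6) = 1 + C(5) + C(4) = 1 + 15 + 9 = 25
C(7) = 1 + C(6) + C(5) = 1 + 25 + 15 = 41
cnt = C(7) = 41

Final answer: 41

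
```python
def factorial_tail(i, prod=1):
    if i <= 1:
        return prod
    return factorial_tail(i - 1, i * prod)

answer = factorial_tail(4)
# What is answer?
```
Call trace:
factorial_tail(i=4, prod=1)
  factorial_tail(i=3, prod=4)
    factorial_tail(i=2, prod=12)
      factorial_tail(i=1, prod=24)
      -> return 24
    -> return 24
  -> return 24
-> return 24

Final answer: 24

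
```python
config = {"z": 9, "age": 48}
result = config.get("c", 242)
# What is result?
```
Trace:
  config={'z': 9, 'age': 48}
  config={'z': 9, 'age': 48}, result=242

Final answer: 242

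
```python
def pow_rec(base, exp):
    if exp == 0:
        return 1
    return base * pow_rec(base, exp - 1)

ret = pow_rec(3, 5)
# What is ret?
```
Call trace:
pow_rec(base=3, exp=5)
  pow_rec(base=3, exp=4)
    pow_rec(base=3, exp=3)
      pow_rec(base=3, exp=2)
        pow_rec(base=3, exp=1)
          pow_rec(base=3, exp=0)
          -> return 1
        -> return 3
      -> return 9
    -> return 27
  -> return 81
-> return 243

Final answer: 243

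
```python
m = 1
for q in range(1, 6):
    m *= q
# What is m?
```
Trace:
  m=1
  m=1, q=1
  m=2, q=2
  m=6, q=3
  m=24, q=4
  m=120, q=5

Final answer: 120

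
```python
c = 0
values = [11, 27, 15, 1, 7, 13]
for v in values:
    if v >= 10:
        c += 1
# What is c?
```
Trace:
  c=0
  c=1, v=11
  c=2, v=27
  c=3, v=15
  c=3, v=1
  c=3, v=7
  c=4, v=13

Final answer: 4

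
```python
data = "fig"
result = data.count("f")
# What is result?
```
Trace:
  data='fig'
  data='fig', result=1

Final answer: 1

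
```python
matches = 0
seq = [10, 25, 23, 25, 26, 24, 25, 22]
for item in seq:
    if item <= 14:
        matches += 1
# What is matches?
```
Trace:
  matches=0
  matches=1, item=10
  matches=1, item=25
  matches=1, item=23
  matches=1, item=25
  matches=1, item=26
  matches=1, item=24
  matches=1, item=25
  matches=1, item=22

Final answer: 1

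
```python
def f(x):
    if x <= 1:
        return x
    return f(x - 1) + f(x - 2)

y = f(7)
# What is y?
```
Call trace (a repeated sub-call is expanded the first time; later identical calls just restate its return value):
f(x=7)
  f(x=6)
    f(x=5)
      f(x=4)
        f(x=3)
          f(x=2)
            f(x=1)
            -> return 1
            f(x=0)
            -> return 0
          -> return 1
          f(x=1)
          -> return 1
        -> return 2
        f(x=2) -> return 1  (same call as traced above)
      -> return 3
      f(x=3) -> return 2  (same call as traced above)
    -> return 5
    f(x=4) -> return 3  (same call as traced above)
  -> return 8
  f(x=5) -> return 5  (same call as traced above)
-> return 13

Final answer: 13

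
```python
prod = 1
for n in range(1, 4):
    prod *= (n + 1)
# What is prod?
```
Trace:
  prod=1
  prod=2, n=1
  prod=6, n=2
  prod=24, n=3

Final answer: 24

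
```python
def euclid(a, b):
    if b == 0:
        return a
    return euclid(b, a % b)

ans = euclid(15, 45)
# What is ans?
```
Call trace:
euclid(a=15, b=45)
  euclid(a=45, b=15)
    euclid(a=15, b=0)
    -> return 15
  -> return 15
-> return 15

Final answer: 15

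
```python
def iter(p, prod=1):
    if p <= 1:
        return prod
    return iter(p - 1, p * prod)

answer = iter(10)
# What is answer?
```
Call trace:
iter(p=10, prod=1)
  iter(p=9, prod=10)
    iter(p=8, prod=90)
      iter(p=7, prod=720)
        iter(p=6, prod=5040)
          iter(p=5, prod=30240)
            iter(p=4, prod=151200)
              iter(p=3, prod=604800)
                iter(p=2, prod=1814400)
                  iter(p=1, prod=3628800)
                  -> return 3628800
                -> return 3628800
              -> return 3628800
            -> return 3628800
          -> return 3628800
        -> return 3628800
      -> return 3628800
    -> return 3628800
  -> return 3628800
-> return 3628800

Final answer: 3628800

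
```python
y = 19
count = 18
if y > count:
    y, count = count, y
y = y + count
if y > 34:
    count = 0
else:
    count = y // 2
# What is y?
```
Trace:
  y=19
  y=19, count=18
  y=18, count=19
  y=37, count=19
  y=37, count=0

Final answer: 37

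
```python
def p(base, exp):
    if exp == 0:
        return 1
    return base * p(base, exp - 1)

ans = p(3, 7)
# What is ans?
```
Call trace:
p(base=3, exp=7)
  p(base=3, exp=6)
    p(base=3, exp=5)
      p(base=3, exp=4)
        p(base=3, exp=3)
          p(base=3, exp=2)
            p(base=3, exp=1)
              p(base=3, exp=0)
              -> return 1
            -> return 3
          -> return 9
        -> return 27
      -> return 81
    -> return 243
  -> return 729
-> return 2187

Final answer: 2187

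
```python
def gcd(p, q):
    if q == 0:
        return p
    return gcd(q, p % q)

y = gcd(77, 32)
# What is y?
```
Call trace:
gcd(p=77, q=32)
  gcd(p=32, q=13)
    gcd(p=13, q=6)
      gcd(p=6, q=1)
        gcd(p=1, q=0)
        -> return 1
      -> return 1
    -> return 1
  -> return 1
-> return 1

Final answer: 1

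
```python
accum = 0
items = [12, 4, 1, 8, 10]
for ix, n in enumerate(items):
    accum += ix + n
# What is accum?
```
Trace:
  accum=0
  accum=12, ix=0, n=12
  accum=17, ix=1, n=4
  accum=20, ix=2, n=1
  accum=31, ix=3, n=8
  accum=45, ix=4, n=10

Final answer: 45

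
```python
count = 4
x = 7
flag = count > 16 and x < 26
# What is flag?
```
Trace:
  count=4
  count=4, x=7
  count=4, x=7, flag=False

Final answer: False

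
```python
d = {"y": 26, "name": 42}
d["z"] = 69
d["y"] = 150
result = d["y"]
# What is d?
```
Trace:
  d={'y': 26, 'name': 42}
  d={'y': 26, 'name': 42, 'z': 69}
  d={'y': 150, 'name': 42, 'z': 69}
  d={'y': 150, 'name': 42, 'z': 69}, result=150

Final answer: {'y': 150, 'name': 42, 'z': 69}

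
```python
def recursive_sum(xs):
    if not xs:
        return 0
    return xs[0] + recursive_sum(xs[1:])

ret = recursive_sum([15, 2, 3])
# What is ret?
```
Call trace:
recursive_sum(xs=[15, 2, 3])
  recursive_sum(xs=[2, 3])
    recursive_sum(xs=[3])
      recursive_sum(xs=[])
      -> return 0
    -> return 3
  -> return 5
-> return 20

Final answer: 20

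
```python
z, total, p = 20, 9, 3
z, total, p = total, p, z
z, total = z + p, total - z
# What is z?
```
Trace:
  z=20, total=9, p=3
  z=9, total=3, p=20
  z=29, total=-6, p=20

Final answer: 29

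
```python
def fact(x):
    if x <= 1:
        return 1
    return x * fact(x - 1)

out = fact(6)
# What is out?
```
Call trace:
fact(x=6)
  fact(x=5)
    fact(x=4)
      fact(x=3)
        fact(x=2)
          fact(x=1)
          -> return 1
        -> return 2
      -> return 6
    -> return 24
  -> return 120
-> return 720

Final answer: 720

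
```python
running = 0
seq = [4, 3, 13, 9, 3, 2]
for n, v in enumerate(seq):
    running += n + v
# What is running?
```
Trace:
  running=0
  running=4, n=0, v=4
  running=8, n=1, v=3
  running=23, n=2, v=13
  running=35, n=3, v=9
  running=42, n=4, v=3
  running=49, n=5, v=2

Final answer: 49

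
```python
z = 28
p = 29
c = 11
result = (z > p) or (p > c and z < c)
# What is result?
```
Trace:
  z=28
  z=28, p=29
  z=28, p=29, c=11
  z=28, p=29, c=11, result=False

Final answer: False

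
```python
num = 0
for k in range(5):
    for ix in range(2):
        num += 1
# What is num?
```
Trace:
  num=0
  num=1, k=0, ix=0
  num=2, k=0, ix=1
  num=3, k=1, ix=0
  num=4, k=1, ix=1
  num=5, k=2, ix=0
  num=6, k=2, ix=1
  num=7, k=3, ix=0
  num=8, k=3, ix=1
  num=9, k=4, ix=0
  num=10, k=4, ix=1

Final answer: 10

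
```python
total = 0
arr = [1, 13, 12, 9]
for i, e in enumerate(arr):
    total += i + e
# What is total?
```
Trace:
  total=0
  total=1, i=0, e=1
  total=15, i=1, e=13
  total=29, i=2, e=12
  total=41, i=3, e=9

Final answer: 41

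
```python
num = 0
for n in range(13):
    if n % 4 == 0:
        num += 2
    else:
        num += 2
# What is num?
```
Trace:
  num=0
  num=2, n=0
  num=4, n=1
  num=6, n=2
  num=8, n=3
  num=10, n=4
  num=12, n=5
  num=14, n=6
  num=16, n=7
  num=18, n=8
  num=20, n=9
  num=22, n=10
  num=24, n=11
  num=26, n=12

Final answer: 26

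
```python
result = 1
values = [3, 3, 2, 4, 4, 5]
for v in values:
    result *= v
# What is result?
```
Trace:
  result=1
  result=3, v=3
  result=9, v=3
  result=18, v=2
  result=72, v=4
  result=288, v=4
  result=1440, v=5

Final answer: 1440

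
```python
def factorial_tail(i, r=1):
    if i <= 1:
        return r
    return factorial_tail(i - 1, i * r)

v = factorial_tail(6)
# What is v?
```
Call trace:
factorial_tail(i=6, r=1)
  factorial_tail(i=5, r=6)
    factorial_tail(i=4, r=30)
      factorial_tail(i=3, r=120)
        factorial_tail(i=2, r=360)
          factorial_tail(i=1, r=720)
          -> return 720
        -> return 720
      -> return 720
    -> return 720
  -> return 720
-> return 720

Final answer: 720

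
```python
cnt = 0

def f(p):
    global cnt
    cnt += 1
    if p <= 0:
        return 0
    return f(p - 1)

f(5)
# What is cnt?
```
Call trace:
f(p=5)
  f(p=4)
    f(p=3)
      f(p=2)
        f(p=1)
          f(p=0)
          -> return 0
        -> return 0
      -> return 0
    -> return 0
  -> return 0
-> return 0

cnt is incremented once per call. f is entered once for each p = 5, 4, 3, 2, 1, 0 (the p <= 0 call returns without recursing), i.e. 5 + 1 calls.
cnt = 6

Final answer: 6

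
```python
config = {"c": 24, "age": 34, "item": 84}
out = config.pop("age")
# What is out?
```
Trace:
  config={'c': 24, 'age': 34, 'item': 84}
  config={'c': 24, 'item': 84}, out=34

Final answer: 34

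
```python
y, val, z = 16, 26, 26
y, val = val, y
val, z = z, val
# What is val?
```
Trace:
  y=16, val=26, z=26
  y=26, val=16, z=26
  y=26, val=26, z=16

Final answer: 26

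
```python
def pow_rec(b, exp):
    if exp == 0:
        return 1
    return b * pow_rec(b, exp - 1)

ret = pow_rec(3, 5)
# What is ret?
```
Call trace:
pow_rec(b=3, exp=5)
  pow_rec(b=3, exp=4)
    pow_rec(b=3, exp=3)
      pow_rec(b=3, exp=2)
        pow_rec(b=3, exp=1)
          pow_rec(b=3, exp=0)
          -> return 1
        -> return 3
      -> return 9
    -> return 27
  -> return 81
-> return 243

Final answer: 243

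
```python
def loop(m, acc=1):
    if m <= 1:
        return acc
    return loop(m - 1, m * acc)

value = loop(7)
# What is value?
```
Call trace:
loop(m=7, acc=1)
  loop(m=6, acc=7)
    loop(m=5, acc=42)
      loop(m=4, acc=210)
        loop(m=3, acc=840)
          loop(m=2, acc=2520)
            loop(m=1, acc=5040)
            -> return 5040
          -> return 5040
        -> return 5040
      -> return 5040
    -> return 5040
  -> return 5040
-> return 5040

Final answer: 5040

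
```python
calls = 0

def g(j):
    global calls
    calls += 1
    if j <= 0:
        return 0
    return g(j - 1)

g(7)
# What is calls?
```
Call trace:
g(j=7)
  g(j=6)
    g(j=5)
      g(j=4)
        g(j=3)
          g(j=2)
            g(j=1)
              g(j=0)
              -> return 0
            -> return 0
          -> return 0
        -> return 0
      -> return 0
    -> return 0
  -> return 0
-> return 0

calls is incremented once per call. g is entered once for each j = 7, 6, 5, 4, 3, 2, 1, 0 (the j <= 0 call returns without recursing), i.e. 7 + 1 calls.
calls = 8

Final answer: 8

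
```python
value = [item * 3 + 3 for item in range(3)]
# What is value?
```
Trace:
  item=0
  item=1
  item=2
  value=[3, 6, 9]

Final answer: [3, 6, 9]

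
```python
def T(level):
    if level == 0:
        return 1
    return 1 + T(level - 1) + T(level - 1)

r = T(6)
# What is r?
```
Call trace (a repeated sub-call is expanded the first time; later identical calls just restate its return value):
T(level=6)
  T(level=5)
    T(level=4)
      T(level=3)
        T(level=2)
          T(level=1)
            T(level=0)
            -> return 1
            T(level=0)
            -> return 1
          -> return 3
          T(level=1) -> return 3  (same call as traced above)
        -> return 7
        T(level=2) -> return 7  (same call as traced above)
      -> return 15
      T(level=3) -> return 15  (same call as traced above)
    -> return 31
    T(level=4) -> return 31  (same call as traced above)
  -> return 63
  T(level=5) -> return 63  (same call as traced above)
-> return 127

Final answer: 127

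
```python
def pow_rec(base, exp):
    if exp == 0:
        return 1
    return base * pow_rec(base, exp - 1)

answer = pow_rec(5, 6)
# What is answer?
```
Call trace:
pow_rec(base=5, exp=6)
  pow_rec(base=5, exp=5)
    pow_rec(base=5, exp=4)
      pow_rec(base=5, exp=3)
        pow_rec(base=5, exp=2)
          pow_rec(base=5, exp=1)
            pow_rec(base=5, exp=0)
            -> return 1
          -> return 5
        -> return 25
      -> return 125
    -> return 625
  -> return 3125
-> return 15625

Final answer: 15625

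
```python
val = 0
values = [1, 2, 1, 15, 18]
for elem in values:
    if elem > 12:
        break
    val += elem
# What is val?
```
Trace:
  val=0
  val=1, elem=1
  val=3, elem=2
  val=4, elem=1
  val=4, elem=15

Final answer: 4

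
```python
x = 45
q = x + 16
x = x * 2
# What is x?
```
Trace:
  x=45
  x=45, q=61
  x=90, q=61

Final answer: 90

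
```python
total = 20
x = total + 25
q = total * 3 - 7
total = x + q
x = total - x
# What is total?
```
Trace:
  total=20
  total=20, x=45
  total=20, x=45, q=53
  total=98, x=45, q=53
  total=98, x=53, q=53

Final answer: 98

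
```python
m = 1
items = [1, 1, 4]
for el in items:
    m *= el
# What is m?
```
Trace:
  m=1
  m=1, el=1
  m=1, el=1
  m=4, el=4

Final answer: 4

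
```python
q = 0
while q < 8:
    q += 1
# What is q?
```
Trace:
  q=0
  q=1
  q=2
  q=3
  q=4
  q=5
  q=6
  q=7
  q=8

Final answer: 8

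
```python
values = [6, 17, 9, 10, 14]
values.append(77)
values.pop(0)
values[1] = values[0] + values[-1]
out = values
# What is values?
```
Trace:
  values=[6, 17, 9, 10, 14]
  values=[6, 17, 9, 10, 14, 77]
  values=[17, 9, 10, 14, 77]
  values=[17, 94, 10, 14, 77]
  values=[17, 94, 10, 14, 77], out=[17, 94, 10, 14, 77]

Final answer: [17, 94, 10, 14, 77]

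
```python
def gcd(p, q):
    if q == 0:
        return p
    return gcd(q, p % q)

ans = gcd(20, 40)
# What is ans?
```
Call trace:
gcd(p=20, q=40)
  gcd(p=40, q=20)
    gcd(p=20, q=0)
    -> return 20
  -> return 20
-> return 20

Final answer: 20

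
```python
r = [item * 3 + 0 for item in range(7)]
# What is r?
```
Trace:
  item=0
  item=1
  item=2
  item=3
  item=4
  item=5
  item=6
  r=[0, 3, 6, 9, 12, 15, 18]

Final answer: [0, 3, 6, 9, 12, 15, 18]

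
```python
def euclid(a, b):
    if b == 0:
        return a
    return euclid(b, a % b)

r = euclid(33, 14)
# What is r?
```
Call trace:
euclid(a=33, b=14)
  euclid(a=14, b=5)
    euclid(a=5, b=4)
      euclid(a=4, b=1)
        euclid(a=1, b=0)
        -> return 1
      -> return 1
    -> return 1
  -> return 1
-> return 1

Final answer: 1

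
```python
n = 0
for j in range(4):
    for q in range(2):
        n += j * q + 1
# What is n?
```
Trace:
  n=0
  n=1, j=0, q=0
  n=2, j=0, q=1
  n=3, j=1, q=0
  n=5, j=1, q=1
  n=6, j=2, q=0
  n=9, j=2, q=1
  n=10, j=3, q=0
  n=14, j=3, q=1

Final answer: 14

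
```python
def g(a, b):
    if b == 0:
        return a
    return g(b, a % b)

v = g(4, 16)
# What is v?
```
Call trace:
g(a=4, b=16)
  g(a=16, b=4)
    g(a=4, b=0)
    -> return 4
  -> return 4
-> return 4

Final answer: 4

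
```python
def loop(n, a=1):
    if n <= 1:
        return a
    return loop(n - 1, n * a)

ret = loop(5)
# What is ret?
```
Call trace:
loop(n=5, a=1)
  loop(n=4, a=5)
    loop(n=3, a=20)
      loop(n=2, a=60)
        loop(n=1, a=120)
        -> return 120
      -> return 120
    -> return 120
  -> return 120
-> return 120

Final answer: 120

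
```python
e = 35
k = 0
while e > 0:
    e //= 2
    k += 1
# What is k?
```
Trace:
  e=35
  e=35, k=0
  e=17, k=1
  e=8, k=2
  e=4, k=3
  e=2, k=4
  e=1, k=5
  e=0, k=6

Final answer: 6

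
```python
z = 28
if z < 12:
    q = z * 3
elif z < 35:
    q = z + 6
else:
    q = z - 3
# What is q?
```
Trace:
  z=28
  z=28, q=34

Final answer: 34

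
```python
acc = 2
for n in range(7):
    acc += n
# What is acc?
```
Trace:
  acc=2
  acc=2, n=0
  acc=3, n=1
  acc=5, n=2
  acc=8, n=3
  acc=12, n=4
  acc=17, n=5
  acc=23, n=6

Final answer: 23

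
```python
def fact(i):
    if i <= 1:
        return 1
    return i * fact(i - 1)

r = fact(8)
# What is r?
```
Call trace:
fact(i=8)
  fact(i=7)
    fact(i=6)
      fact(i=5)
        fact(i=4)
          fact(i=3)
            fact(i=2)
              fact(i=1)
              -> return 1
            -> return 2
          -> return 6
        -> return 24
      -> return 120
    -> return 720
  -> return 5040
-> return 40320

Final answer: 40320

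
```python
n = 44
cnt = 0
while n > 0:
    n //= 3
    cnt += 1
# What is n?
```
Trace:
  n=44
  n=44, cnt=0
  n=14, cnt=1
  n=4, cnt=2
  n=1, cnt=3
  n=0, cnt=4

Final answer: 0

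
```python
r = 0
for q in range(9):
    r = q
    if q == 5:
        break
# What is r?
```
Trace:
  r=0
  r=0, q=0
  r=1, q=1
  r=2, q=2
  r=3, q=3
  r=4, q=4
  r=5, q=5

Final answer: 5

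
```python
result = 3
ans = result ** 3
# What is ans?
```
Trace:
  result=3
  result=3, ans=27

Final answer: 27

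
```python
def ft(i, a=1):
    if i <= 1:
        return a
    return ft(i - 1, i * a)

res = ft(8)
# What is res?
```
Call trace:
ft(i=8, a=1)
  ft(i=7, a=8)
    ft(i=6, a=56)
      ft(i=5, a=336)
        ft(i=4, a=1680)
          ft(i=3, a=6720)
            ft(i=2, a=20160)
              ft(i=1, a=40320)
              -> return 40320
            -> return 40320
          -> return 40320
        -> return 40320
      -> return 40320
    -> return 40320
  -> return 40320
-> return 40320

Final answer: 40320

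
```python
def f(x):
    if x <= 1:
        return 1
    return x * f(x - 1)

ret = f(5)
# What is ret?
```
Call trace:
f(x=5)
  f(x=4)
    f(x=3)
      f(x=2)
        f(x=1)
        -> return 1
      -> return 2
    -> return 6
  -> return 24
-> return 120

Final answer: 120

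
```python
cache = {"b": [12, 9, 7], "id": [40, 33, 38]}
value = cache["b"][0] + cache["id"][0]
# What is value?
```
Trace:
  cache={'b': [12, 9, 7], 'id': [40, 33, 38]}
  cache={'b': [12, 9, 7], 'id': [40, 33, 38]}, value=52

Final answer: 52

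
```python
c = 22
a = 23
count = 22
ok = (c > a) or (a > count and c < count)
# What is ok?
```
Trace:
  c=22
  c=22, a=23
  c=22, a=23, count=22
  c=22, a=23, count=22, ok=False

Final answer: False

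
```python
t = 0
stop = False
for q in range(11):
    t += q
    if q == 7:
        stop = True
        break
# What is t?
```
Trace:
  t=0
  t=0, stop=False
  t=0, stop=False, q=0
  t=1, stop=False, q=1
  t=3, stop=False, q=2
  t=6, stop=False, q=3
  t=10, stop=False, q=4
  t=15, stop=False, q=5
  t=21, stop=False, q=6
  t=28, stop=True, q=7

Final answer: 28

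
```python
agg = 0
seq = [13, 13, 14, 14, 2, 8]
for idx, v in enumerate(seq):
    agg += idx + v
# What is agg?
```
Trace:
  agg=0
  agg=13, idx=0, v=13
  agg=27, idx=1, v=13
  agg=43, idx=2, v=14
  agg=60, idx=3, v=14
  agg=66, idx=4, v=2
  agg=79, idx=5, v=8

Final answer: 79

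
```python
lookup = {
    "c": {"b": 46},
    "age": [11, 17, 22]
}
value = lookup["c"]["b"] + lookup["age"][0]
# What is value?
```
Trace:
  lookup={'c': {'b': 46}, 'age': [11, 17, 22]}
  lookup={'c': {'b': 46}, 'age': [11, 17, 22]}, value=57

Final answer: 57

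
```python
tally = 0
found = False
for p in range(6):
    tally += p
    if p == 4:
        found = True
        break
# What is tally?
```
Trace:
  tally=0
  tally=0, found=False
  tally=0, found=False, p=0
  tally=1, found=False, p=1
  tally=3, found=False, p=2
  tally=6, found=False, p=3
  tally=10, found=True, p=4

Final answer: 10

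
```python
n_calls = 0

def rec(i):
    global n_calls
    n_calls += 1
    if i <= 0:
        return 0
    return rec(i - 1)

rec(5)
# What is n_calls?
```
Call trace:
rec(i=5)
  rec(i=4)
    rec(i=3)
      rec(i=2)
        rec(i=1)
          rec(i=0)
          -> return 0
        -> return 0
      -> return 0
    -> return 0
  -> return 0
-> return 0

n_calls is incremented once per call. rec is entered once for each i = 5, 4, 3, 2, 1, 0 (the i <= 0 call returns without recursing), i.e. 5 + 1 calls.
n_calls = 6

Final answer: 6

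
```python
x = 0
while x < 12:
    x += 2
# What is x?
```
Trace:
  x=0
  x=2
  x=4
  x=6
  x=8
  x=10
  x=12

Final answer: 12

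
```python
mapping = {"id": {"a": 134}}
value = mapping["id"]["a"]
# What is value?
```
Trace:
  mapping={'id': {'a': 134}}
  mapping={'id': {'a': 134}}, value=134

Final answer: 134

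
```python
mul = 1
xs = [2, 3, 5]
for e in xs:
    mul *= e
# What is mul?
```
Trace:
  mul=1
  mul=2, e=2
  mul=6, e=3
  mul=30, e=5

Final answer: 30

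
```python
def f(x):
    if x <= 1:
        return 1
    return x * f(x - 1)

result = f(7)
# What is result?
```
Call trace:
f(x=7)
  f(x=6)
    f(x=5)
      f(x=4)
        f(x=3)
          f(x=2)
            f(x=1)
            -> return 1
          -> return 2
        -> return 6
      -> return 24
    -> return 120
  -> return 720
-> return 5040

Final answer: 5040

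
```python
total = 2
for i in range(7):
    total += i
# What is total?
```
Trace:
  total=2
  total=2, i=0
  total=3, i=1
  total=5, i=2
  total=8, i=3
  total=12, i=4
  total=17, i=5
  total=23, i=6

Final answer: 23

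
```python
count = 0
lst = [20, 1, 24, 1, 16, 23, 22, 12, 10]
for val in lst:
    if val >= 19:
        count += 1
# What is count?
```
Trace:
  count=0
  count=1, val=20
  count=1, val=1
  count=2, val=24
  count=2, val=1
  count=2, val=16
  count=3, val=23
  count=4, val=22
  count=4, val=12
  count=4, val=10

Final answer: 4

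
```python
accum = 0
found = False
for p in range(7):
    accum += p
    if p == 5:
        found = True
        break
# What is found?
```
Trace:
  accum=0
  accum=0, found=False
  accum=0, found=False, p=0
  accum=1, found=False, p=1
  accum=3, found=False, p=2
  accum=6, found=False, p=3
  accum=10, found=False, p=4
  accum=15, found=True, p=5

Final answer: True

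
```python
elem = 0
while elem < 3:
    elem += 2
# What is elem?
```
Trace:
  elem=0
  elem=2
  elem=4

Final answer: 4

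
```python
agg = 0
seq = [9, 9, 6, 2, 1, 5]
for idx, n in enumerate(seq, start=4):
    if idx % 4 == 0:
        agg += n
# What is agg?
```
Trace:
  agg=0
  agg=9, idx=4, n=9
  agg=9, idx=5, n=9
  agg=9, idx=6, n=6
  agg=9, idx=7, n=2
  agg=10, idx=8, n=1
  agg=10, idx=9, n=5

Final answer: 10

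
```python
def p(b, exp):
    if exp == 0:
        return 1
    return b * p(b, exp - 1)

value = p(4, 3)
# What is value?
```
Call trace:
p(b=4, exp=3)
  p(b=4, exp=2)
    p(b=4, exp=1)
      p(b=4, exp=0)
      -> return 1
    -> return 4
  -> return 16
-> return 64

Final answer: 64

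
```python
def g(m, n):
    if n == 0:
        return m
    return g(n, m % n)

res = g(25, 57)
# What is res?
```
Call trace:
g(m=25, n=57)
  g(m=57, n=25)
    g(m=25, n=7)
      g(m=7, n=4)
        g(m=4, n=3)
          g(m=3, n=1)
            g(m=1, n=0)
            -> return 1
          -> return 1
        -> return 1
      -> return 1
    -> return 1
  -> return 1
-> return 1

Final answer: 1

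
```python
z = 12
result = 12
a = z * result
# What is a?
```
Trace:
  z=12
  z=12, result=12
  z=12, result=12, a=144

Final answer: 144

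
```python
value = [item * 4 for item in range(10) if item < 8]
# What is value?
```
Trace:
  item=0
  item=1
  item=2
  item=3
  item=4
  item=5
  item=6
  item=7
  item=8
  item=9
  value=[0, 4, 8, 12, 16, 20, 24, 28]

Final answer: [0, 4, 8, 12, 16, 20, 24, 28]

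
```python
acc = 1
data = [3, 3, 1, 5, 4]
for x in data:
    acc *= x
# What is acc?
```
Trace:
  acc=1
  acc=3, x=3
  acc=9, x=3
  acc=9, x=1
  acc=45, x=5
  acc=180, x=4

Final answer: 180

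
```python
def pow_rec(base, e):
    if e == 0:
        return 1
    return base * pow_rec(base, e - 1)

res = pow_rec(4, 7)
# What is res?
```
Call trace:
pow_rec(base=4, e=7)
  pow_rec(base=4, e=6)
    pow_rec(base=4, e=5)
      pow_rec(base=4, e=4)
        pow_rec(base=4, e=3)
          pow_rec(base=4, e=2)
            pow_rec(base=4, e=1)
              pow_rec(base=4, e=0)
              -> return 1
            -> return 4
          -> return 16
        -> return 64
      -> return 256
    -> return 1024
  -> return 4096
-> return 16384

Final answer: 16384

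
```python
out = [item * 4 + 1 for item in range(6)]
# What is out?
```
Trace:
  item=0
  item=1
  item=2
  item=3
  item=4
  item=5
  out=[1, 5, 9, 13, 17, 21]

Final answer: [1, 5, 9, 13, 17, 21]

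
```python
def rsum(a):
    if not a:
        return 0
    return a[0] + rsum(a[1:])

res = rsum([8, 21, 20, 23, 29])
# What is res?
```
Call trace:
rsum(a=[8, 21, 20, 23, 29])
  rsum(a=[21, 20, 23, 29])
    rsum(a=[20, 23, 29])
      rsum(a=[23, 29])
        rsum(a=[29])
          rsum(a=[])
          -> return 0
        -> return 29
      -> return 52
    -> return 72
  -> return 93
-> return 101

Final answer: 101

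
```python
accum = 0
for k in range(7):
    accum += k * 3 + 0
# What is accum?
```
Trace:
  accum=0
  accum=0, k=0
  accum=3, k=1
  accum=9, k=2
  accum=18, k=3
  accum=30, k=4
  accum=45, k=5
  accum=63, k=6

Final answer: 63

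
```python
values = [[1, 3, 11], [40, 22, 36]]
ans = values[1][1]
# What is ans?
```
Trace:
  values=[[1, 3, 11], [40, 22, 36]]
  values=[[1, 3, 11], [40, 22, 36]], ans=22

Final answer: 22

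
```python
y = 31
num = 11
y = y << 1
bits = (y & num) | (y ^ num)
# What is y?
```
Trace:
  y=31
  y=31, num=11
  y=62, num=11
  y=62, num=11, bits=63

Final answer: 62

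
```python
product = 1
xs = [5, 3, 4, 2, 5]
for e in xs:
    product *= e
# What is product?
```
Trace:
  product=1
  product=5, e=5
  product=15, e=3
  product=60, e=4
  product=120, e=2
  product=600, e=5

Final answer: 600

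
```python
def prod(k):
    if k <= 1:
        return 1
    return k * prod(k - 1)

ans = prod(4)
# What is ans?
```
Call trace:
prod(k=4)
  prod(k=3)
    prod(k=2)
      prod(k=1)
      -> return 1
    -> return 2
  -> return 6
-> return 24

Final answer: 24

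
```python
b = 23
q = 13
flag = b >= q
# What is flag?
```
Trace:
  b=23
  b=23, q=13
  b=23, q=13, flag=True

Final answer: True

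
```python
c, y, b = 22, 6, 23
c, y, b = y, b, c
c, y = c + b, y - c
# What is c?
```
Trace:
  c=22, y=6, b=23
  c=6, y=23, b=22
  c=28, y=17, b=22

Final answer: 28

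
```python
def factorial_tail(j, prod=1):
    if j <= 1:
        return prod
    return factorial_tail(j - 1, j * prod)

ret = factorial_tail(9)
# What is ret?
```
Call trace:
factorial_tail(j=9, prod=1)
  factorial_tail(j=8, prod=9)
    factorial_tail(j=7, prod=72)
      factorial_tail(j=6, prod=504)
        factorial_tail(j=5, prod=3024)
          factorial_tail(j=4, prod=15120)
            factorial_tail(j=3, prod=60480)
              factorial_tail(j=2, prod=181440)
                factorial_tail(j=1, prod=362880)
                -> return 362880
              -> return 362880
            -> return 362880
          -> return 362880
        -> return 362880
      -> return 362880
    -> return 362880
  -> return 362880
-> return 362880

Final answer: 362880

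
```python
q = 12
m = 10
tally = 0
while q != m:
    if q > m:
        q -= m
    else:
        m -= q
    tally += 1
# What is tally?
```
Trace:
  q=12
  q=12, m=10
  q=12, m=10, tally=0
  q=2, m=10, tally=1
  q=2, m=8, tally=2
  q=2, m=6, tally=3
  q=2, m=4, tally=4
  q=2, m=2, tally=5

Final answer: 5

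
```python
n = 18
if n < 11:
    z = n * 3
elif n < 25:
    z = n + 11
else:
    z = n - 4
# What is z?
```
Trace:
  n=18
  n=18, z=29

Final answer: 29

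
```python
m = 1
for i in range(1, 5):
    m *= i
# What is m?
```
Trace:
  m=1
  m=1, i=1
  m=2, i=2
  m=6, i=3
  m=24, i=4

Final answer: 24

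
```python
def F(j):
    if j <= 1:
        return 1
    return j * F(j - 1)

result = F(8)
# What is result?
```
Call trace:
F(j=8)
  F(j=7)
    F(j=6)
      F(j=5)
        F(j=4)
          F(j=3)
            F(j=2)
              F(j=1)
              -> return 1
            -> return 2
          -> return 6
        -> return 24
      -> return 120
    -> return 720
  -> return 5040
-> return 40320

Final answer: 40320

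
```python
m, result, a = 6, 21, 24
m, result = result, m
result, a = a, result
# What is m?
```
Trace:
  m=6, result=21, a=24
  m=21, result=6, a=24
  m=21, result=24, a=6

Final answer: 21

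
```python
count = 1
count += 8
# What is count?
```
Trace:
  count=1
  count=9

Final answer: 9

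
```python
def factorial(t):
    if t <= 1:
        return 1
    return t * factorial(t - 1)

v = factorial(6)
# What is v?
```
Call trace:
factorial(t=6)
  factorial(t=5)
    factorial(t=4)
      factorial(t=3)
        factorial(t=2)
          factorial(t=1)
          -> return 1
        -> return 2
      -> return 6
    -> return 24
  -> return 120
-> return 720

Final answer: 720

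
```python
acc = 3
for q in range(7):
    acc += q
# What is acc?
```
Trace:
  acc=3
  acc=3, q=0
  acc=4, q=1
  acc=6, q=2
  acc=9, q=3
  acc=13, q=4
  acc=18, q=5
  acc=24, q=6

Final answer: 24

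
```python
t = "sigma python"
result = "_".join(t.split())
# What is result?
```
Trace:
  t='sigma python'
  t='sigma python', result='sigma_python'

Final answer: 'sigma_python'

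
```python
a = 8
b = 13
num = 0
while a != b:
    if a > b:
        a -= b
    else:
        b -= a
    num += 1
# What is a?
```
Trace:
  a=8
  a=8, b=13
  a=8, b=13, num=0
  a=8, b=5, num=1
  a=3, b=5, num=2
  a=3, b=2, num=3
  a=1, b=2, num=4
  a=1, b=1, num=5

Final answer: 1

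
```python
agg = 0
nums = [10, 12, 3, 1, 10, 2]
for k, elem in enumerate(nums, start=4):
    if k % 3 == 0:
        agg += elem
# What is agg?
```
Trace:
  agg=0
  agg=0, k=4, elem=10
  agg=0, k=5, elem=12
  agg=3, k=6, elem=3
  agg=3, k=7, elem=1
  agg=3, k=8, elem=10
  agg=5, k=9, elem=2

Final answer: 5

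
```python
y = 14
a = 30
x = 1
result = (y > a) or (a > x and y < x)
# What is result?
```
Trace:
  y=14
  y=14, a=30
  y=14, a=30, x=1
  y=14, a=30, x=1, result=False

Final answer: False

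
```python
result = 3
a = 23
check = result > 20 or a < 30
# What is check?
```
Trace:
  result=3
  result=3, a=23
  result=3, a=23, check=True

Final answer: True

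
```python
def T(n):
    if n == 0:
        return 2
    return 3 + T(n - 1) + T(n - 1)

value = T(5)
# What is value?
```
Call trace (a repeated sub-call is expanded the first time; later identical calls just restate its return value):
T(n=5)
  T(n=4)
    T(n=3)
      T(n=2)
        T(n=1)
          T(n=0)
          -> return 2
          T(n=0)
          -> return 2
        -> return 7
        T(n=1) -> return 7  (same call as traced above)
      -> return 17
      T(n=2) -> return 17  (same call as traced above)
    -> return 37
    T(n=3) -> return 37  (same call as traced above)
  -> return 77
  T(n=4) -> return 77  (same call as traced above)
-> return 157

Final answer: 157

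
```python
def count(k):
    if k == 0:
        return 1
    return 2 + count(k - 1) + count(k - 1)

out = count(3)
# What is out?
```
Call trace (a repeated sub-call is expanded the first time; later identical calls just restate its return value):
count(k=3)
  count(k=2)
    count(k=1)
      count(k=0)
      -> return 1
      count(k=0)
      -> return 1
    -> return 4
    count(k=1) -> return 4  (same call as traced above)
  -> return 10
  count(k=2) -> return 10  (same call as traced above)
-> return 22

Final answer: 22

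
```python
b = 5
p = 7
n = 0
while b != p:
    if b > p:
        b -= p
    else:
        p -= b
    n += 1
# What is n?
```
Trace:
  b=5
  b=5, p=7
  b=5, p=7, n=0
  b=5, p=2, n=1
  b=3, p=2, n=2
  b=1, p=2, n=3
  b=1, p=1, n=4

Final answer: 4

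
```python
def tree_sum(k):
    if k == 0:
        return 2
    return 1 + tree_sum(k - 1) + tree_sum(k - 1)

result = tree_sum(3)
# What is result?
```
Call trace (a repeated sub-call is expanded the first time; later identical calls just restate its return value):
tree_sum(k=3)
  tree_sum(k=2)
    tree_sum(k=1)
      tree_sum(k=0)
      -> return 2
      tree_sum(k=0)
      -> return 2
    -> return 5
    tree_sum(k=1) -> return 5  (same call as traced above)
  -> return 11
  tree_sum(k=2) -> return 11  (same call as traced above)
-> return 23

Final answer: 23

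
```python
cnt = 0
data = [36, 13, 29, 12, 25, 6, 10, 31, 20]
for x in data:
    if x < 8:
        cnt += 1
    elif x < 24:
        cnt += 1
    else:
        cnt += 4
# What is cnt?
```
Trace:
  cnt=0
  cnt=4, x=36
  cnt=5, x=13
  cnt=9, x=29
  cnt=10, x=12
  cnt=14, x=25
  cnt=15, x=6
  cnt=16, x=10
  cnt=20, x=31
  cnt=21, x=20

Final answer: 21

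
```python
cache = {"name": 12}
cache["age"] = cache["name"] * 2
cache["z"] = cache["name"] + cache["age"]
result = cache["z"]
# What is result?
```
Trace:
  cache={'name': 12}
  cache={'name': 12, 'age': 24}
  cache={'name': 12, 'age': 24, 'z': 36}
  cache={'name': 12, 'age': 24, 'z': 36}, result=36

Final answer: 36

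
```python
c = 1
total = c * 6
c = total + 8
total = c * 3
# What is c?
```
Trace:
  c=1
  c=1, total=6
  c=14, total=6
  c=14, total=42

Final answer: 14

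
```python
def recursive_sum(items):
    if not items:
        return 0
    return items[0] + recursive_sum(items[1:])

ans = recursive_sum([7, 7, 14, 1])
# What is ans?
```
Call trace:
recursive_sum(items=[7, 7, 14, 1])
  recursive_sum(items=[7, 14, 1])
    recursive_sum(items=[14, 1])
      recursive_sum(items=[1])
        recursive_sum(items=[])
        -> return 0
      -> return 1
    -> return 15
  -> return 22
-> return 29

Final answer: 29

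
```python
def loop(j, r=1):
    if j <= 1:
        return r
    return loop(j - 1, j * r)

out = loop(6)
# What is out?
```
Call trace:
loop(j=6, r=1)
  loop(j=5, r=6)
    loop(j=4, r=30)
      loop(j=3, r=120)
        loop(j=2, r=360)
          loop(j=1, r=720)
          -> return 720
        -> return 720
      -> return 720
    -> return 720
  -> return 720
-> return 720

Final answer: 720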